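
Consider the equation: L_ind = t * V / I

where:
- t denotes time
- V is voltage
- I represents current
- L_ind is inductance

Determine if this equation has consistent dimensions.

Yes

t (time) has dimensions [T].
V (voltage) has dimensions [I^-1 L^2 M T^-3].
I (current) has dimensions [I].
L_ind (inductance) has dimensions [I^-2 L^2 M T^-2].

Left side: [I^-2 L^2 M T^-2]
Right side: [I^-2 L^2 M T^-2]

Both sides have the same dimensions, so the equation is dimensionally consistent.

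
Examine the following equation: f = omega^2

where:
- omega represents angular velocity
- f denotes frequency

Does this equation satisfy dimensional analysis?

No

omega (angular velocity) has dimensions [T^-1].
f (frequency) has dimensions [T^-1].

Left side: [T^-1]
Right side: [T^-2]

The two sides have different dimensions, so the equation is NOT dimensionally consistent.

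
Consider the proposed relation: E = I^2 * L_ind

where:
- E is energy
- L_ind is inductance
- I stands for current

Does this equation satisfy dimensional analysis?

Yes

E (energy) has dimensions [L^2 M T^-2].
L_ind (inductance) has dimensions [I^-2 L^2 M T^-2].
I (current) has dimensions [I].

Left side: [L^2 M T^-2]
Right side: [L^2 M T^-2]

Both sides have the same dimensions, so the equation is dimensionally consistent.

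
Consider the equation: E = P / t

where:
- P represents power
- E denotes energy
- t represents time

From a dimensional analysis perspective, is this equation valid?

No

P (power) has dimensions [L^2 M T^-3].
E (energy) has dimensions [L^2 M T^-2].
t (time) has dimensions [T].

Left side: [L^2 M T^-2]
Right side: [L^2 M T^-4]

The two sides have different dimensions, so the equation is NOT dimensionally consistent.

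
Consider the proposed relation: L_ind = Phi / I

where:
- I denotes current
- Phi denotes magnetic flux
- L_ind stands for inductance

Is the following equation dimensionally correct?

Yes

I (current) has dimensions [I].
Phi (magnetic flux) has dimensions [I^-1 L^2 M T^-2].
L_ind (inductance) has dimensions [I^-2 L^2 M T^-2].

Left side: [I^-2 L^2 M T^-2]
Right side: [I^-2 L^2 M T^-2]

Both sides have the same dimensions, so the equation is dimensionally consistent.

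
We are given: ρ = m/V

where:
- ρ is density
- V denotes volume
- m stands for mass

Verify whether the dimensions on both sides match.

Yes

ρ (density) has dimensions [L^-3 M].
V (volume) has dimensions [L^3].
m (mass) has dimensions [M].

Left side: [L^-3 M]
Right side: [L^-3 M]

Both sides have the same dimensions, so the equation is dimensionally consistent.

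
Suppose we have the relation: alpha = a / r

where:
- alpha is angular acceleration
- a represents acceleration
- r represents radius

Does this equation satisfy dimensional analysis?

Yes

alpha (angular acceleration) has dimensions [T^-2].
a (acceleration) has dimensions [L T^-2].
r (radius) has dimensions [L].

Left side: [T^-2]
Right side: [T^-2]

Both sides have the same dimensions, so the equation is dimensionally consistent.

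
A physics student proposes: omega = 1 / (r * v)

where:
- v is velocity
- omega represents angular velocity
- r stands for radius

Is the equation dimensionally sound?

No

v (velocity) has dimensions [L T^-1].
omega (angular velocity) has dimensions [T^-1].
r (radius) has dimensions [L].

Left side: [T^-1]
Right side: [L^-2 T]

The two sides have different dimensions, so the equation is NOT dimensionally consistent.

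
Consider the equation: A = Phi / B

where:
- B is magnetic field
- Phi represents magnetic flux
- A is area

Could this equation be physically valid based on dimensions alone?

Yes

B (magnetic field) has dimensions [I^-1 M T^-2].
Phi (magnetic flux) has dimensions [I^-1 L^2 M T^-2].
A (area) has dimensions [L^2].

Left side: [L^2]
Right side: [L^2]

Both sides have the same dimensions, so the equation is dimensionally consistent.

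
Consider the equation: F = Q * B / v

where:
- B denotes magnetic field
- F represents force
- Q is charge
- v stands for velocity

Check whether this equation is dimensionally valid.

No

B (magnetic field) has dimensions [I^-1 M T^-2].
F (force) has dimensions [L M T^-2].
Q (charge) has dimensions [I T].
v (velocity) has dimensions [L T^-1].

Left side: [L M T^-2]
Right side: [L^-1 M]

The two sides have different dimensions, so the equation is NOT dimensionally consistent.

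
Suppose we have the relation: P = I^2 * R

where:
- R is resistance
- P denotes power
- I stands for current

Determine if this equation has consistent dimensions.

Yes

R (resistance) has dimensions [I^-2 L^2 M T^-3].
P (power) has dimensions [L^2 M T^-3].
I (current) has dimensions [I].

Left side: [L^2 M T^-3]
Right side: [L^2 M T^-3]

Both sides have the same dimensions, so the equation is dimensionally consistent.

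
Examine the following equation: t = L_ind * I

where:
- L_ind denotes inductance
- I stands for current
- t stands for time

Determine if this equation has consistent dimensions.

No

L_ind (inductance) has dimensions [I^-2 L^2 M T^-2].
I (current) has dimensions [I].
t (time) has dimensions [T].

Left side: [T]
Right side: [I^-1 L^2 M T^-2]

The two sides have different dimensions, so the equation is NOT dimensionally consistent.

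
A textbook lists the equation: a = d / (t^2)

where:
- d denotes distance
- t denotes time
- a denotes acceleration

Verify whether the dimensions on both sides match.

Yes

d (distance) has dimensions [L].
t (time) has dimensions [T].
a (acceleration) has dimensions [L T^-2].

Left side: [L T^-2]
Right side: [L T^-2]

Both sides have the same dimensions, so the equation is dimensionally consistent.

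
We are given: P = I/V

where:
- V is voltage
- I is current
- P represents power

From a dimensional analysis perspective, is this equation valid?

No

V (voltage) has dimensions [I^-1 L^2 M T^-3].
I (current) has dimensions [I].
P (power) has dimensions [L^2 M T^-3].

Left side: [L^2 M T^-3]
Right side: [I^2 L^-2 M^-1 T^3]

The two sides have different dimensions, so the equation is NOT dimensionally consistent.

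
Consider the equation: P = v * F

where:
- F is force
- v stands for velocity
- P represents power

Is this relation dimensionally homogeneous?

Yes

F (force) has dimensions [L M T^-2].
v (velocity) has dimensions [L T^-1].
P (power) has dimensions [L^2 M T^-3].

Left side: [L^2 M T^-3]
Right side: [L^2 M T^-3]

Both sides have the same dimensions, so the equation is dimensionally consistent.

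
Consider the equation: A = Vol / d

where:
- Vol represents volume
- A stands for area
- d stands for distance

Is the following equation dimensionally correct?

Yes

Vol (volume) has dimensions [L^3].
A (area) has dimensions [L^2].
d (distance) has dimensions [L].

Left side: [L^2]
Right side: [L^2]

Both sides have the same dimensions, so the equation is dimensionally consistent.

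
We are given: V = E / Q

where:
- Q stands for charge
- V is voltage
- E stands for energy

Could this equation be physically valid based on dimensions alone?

Yes

Q (charge) has dimensions [I T].
V (voltage) has dimensions [I^-1 L^2 M T^-3].
E (energy) has dimensions [L^2 M T^-2].

Left side: [I^-1 L^2 M T^-3]
Right side: [I^-1 L^2 M T^-3]

Both sides have the same dimensions, so the equation is dimensionally consistent.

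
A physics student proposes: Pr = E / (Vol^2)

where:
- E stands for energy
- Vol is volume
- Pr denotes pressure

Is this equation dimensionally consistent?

No

E (energy) has dimensions [L^2 M T^-2].
Vol (volume) has dimensions [L^3].
Pr (pressure) has dimensions [L^-1 M T^-2].

Left side: [L^-1 M T^-2]
Right side: [L^-4 M T^-2]

The two sides have different dimensions, so the equation is NOT dimensionally consistent.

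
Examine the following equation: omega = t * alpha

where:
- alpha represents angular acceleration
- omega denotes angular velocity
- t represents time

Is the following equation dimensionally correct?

Yes

alpha (angular acceleration) has dimensions [T^-2].
omega (angular velocity) has dimensions [T^-1].
t (time) has dimensions [T].

Left side: [T^-1]
Right side: [T^-1]

Both sides have the same dimensions, so the equation is dimensionally consistent.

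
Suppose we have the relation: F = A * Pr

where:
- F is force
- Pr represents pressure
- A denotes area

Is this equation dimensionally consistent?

Yes

F (force) has dimensions [L M T^-2].
Pr (pressure) has dimensions [L^-1 M T^-2].
A (area) has dimensions [L^2].

Left side: [L M T^-2]
Right side: [L M T^-2]

Both sides have the same dimensions, so the equation is dimensionally consistent.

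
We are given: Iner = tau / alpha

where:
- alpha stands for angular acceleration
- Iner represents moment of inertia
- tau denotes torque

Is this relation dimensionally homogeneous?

Yes

alpha (angular acceleration) has dimensions [T^-2].
Iner (moment of inertia) has dimensions [L^2 M].
tau (torque) has dimensions [L^2 M T^-2].

Left side: [L^2 M]
Right side: [L^2 M]

Both sides have the same dimensions, so the equation is dimensionally consistent.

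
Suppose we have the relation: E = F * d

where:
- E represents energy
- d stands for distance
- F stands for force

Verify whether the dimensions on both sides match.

Yes

E (energy) has dimensions [L^2 M T^-2].
d (distance) has dimensions [L].
F (force) has dimensions [L M T^-2].

Left side: [L^2 M T^-2]
Right side: [L^2 M T^-2]

Both sides have the same dimensions, so the equation is dimensionally consistent.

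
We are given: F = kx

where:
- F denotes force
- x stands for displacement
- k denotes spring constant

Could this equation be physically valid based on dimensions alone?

Yes

F (force) has dimensions [L M T^-2].
x (displacement) has dimensions [L].
k (spring constant) has dimensions [M T^-2].

Left side: [L M T^-2]
Right side: [L M T^-2]

Both sides have the same dimensions, so the equation is dimensionally consistent.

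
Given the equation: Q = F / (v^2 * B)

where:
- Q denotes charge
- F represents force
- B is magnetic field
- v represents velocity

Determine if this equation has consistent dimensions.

No

Q (charge) has dimensions [I T].
F (force) has dimensions [L M T^-2].
B (magnetic field) has dimensions [I^-1 M T^-2].
v (velocity) has dimensions [L T^-1].

Left side: [I T]
Right side: [I L^-1 T^2]

The two sides have different dimensions, so the equation is NOT dimensionally consistent.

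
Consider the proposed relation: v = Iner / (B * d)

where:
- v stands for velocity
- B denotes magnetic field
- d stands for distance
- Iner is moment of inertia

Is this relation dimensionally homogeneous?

No

v (velocity) has dimensions [L T^-1].
B (magnetic field) has dimensions [I^-1 M T^-2].
d (distance) has dimensions [L].
Iner (moment of inertia) has dimensions [L^2 M].

Left side: [L T^-1]
Right side: [I L T^2]

The two sides have different dimensions, so the equation is NOT dimensionally consistent.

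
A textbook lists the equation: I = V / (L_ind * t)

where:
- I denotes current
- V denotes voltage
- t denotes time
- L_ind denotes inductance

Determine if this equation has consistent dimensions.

No

I (current) has dimensions [I].
V (voltage) has dimensions [I^-1 L^2 M T^-3].
t (time) has dimensions [T].
L_ind (inductance) has dimensions [I^-2 L^2 M T^-2].

Left side: [I]
Right side: [I T^-2]

The two sides have different dimensions, so the equation is NOT dimensionally consistent.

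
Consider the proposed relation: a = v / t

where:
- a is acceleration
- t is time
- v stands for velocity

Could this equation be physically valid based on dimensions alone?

Yes

a (acceleration) has dimensions [L T^-2].
t (time) has dimensions [T].
v (velocity) has dimensions [L T^-1].

Left side: [L T^-2]
Right side: [L T^-2]

Both sides have the same dimensions, so the equation is dimensionally consistent.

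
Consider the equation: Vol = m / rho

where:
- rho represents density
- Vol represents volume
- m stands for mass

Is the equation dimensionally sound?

Yes

rho (density) has dimensions [L^-3 M].
Vol (volume) has dimensions [L^3].
m (mass) has dimensions [M].

Left side: [L^3]
Right side: [L^3]

Both sides have the same dimensions, so the equation is dimensionally consistent.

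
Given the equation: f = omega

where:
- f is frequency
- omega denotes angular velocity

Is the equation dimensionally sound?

Yes

f (frequency) has dimensions [T^-1].
omega (angular velocity) has dimensions [T^-1].

Left side: [T^-1]
Right side: [T^-1]

Both sides have the same dimensions, so the equation is dimensionally consistent.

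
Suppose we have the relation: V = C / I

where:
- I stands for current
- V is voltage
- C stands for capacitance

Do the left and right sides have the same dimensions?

No

I (current) has dimensions [I].
V (voltage) has dimensions [I^-1 L^2 M T^-3].
C (capacitance) has dimensions [I^2 L^-2 M^-1 T^4].

Left side: [I^-1 L^2 M T^-3]
Right side: [I L^-2 M^-1 T^4]

The two sides have different dimensions, so the equation is NOT dimensionally consistent.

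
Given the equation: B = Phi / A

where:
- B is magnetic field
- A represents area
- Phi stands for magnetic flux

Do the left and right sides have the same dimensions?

Yes

B (magnetic field) has dimensions [I^-1 M T^-2].
A (area) has dimensions [L^2].
Phi (magnetic flux) has dimensions [I^-1 L^2 M T^-2].

Left side: [I^-1 M T^-2]
Right side: [I^-1 M T^-2]

Both sides have the same dimensions, so the equation is dimensionally consistent.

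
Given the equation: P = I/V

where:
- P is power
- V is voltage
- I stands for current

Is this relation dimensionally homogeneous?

No

P (power) has dimensions [L^2 M T^-3].
V (voltage) has dimensions [I^-1 L^2 M T^-3].
I (current) has dimensions [I].

Left side: [L^2 M T^-3]
Right side: [I^2 L^-2 M^-1 T^3]

The two sides have different dimensions, so the equation is NOT dimensionally consistent.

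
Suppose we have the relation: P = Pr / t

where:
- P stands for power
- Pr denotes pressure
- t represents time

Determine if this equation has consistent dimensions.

No

P (power) has dimensions [L^2 M T^-3].
Pr (pressure) has dimensions [L^-1 M T^-2].
t (time) has dimensions [T].

Left side: [L^2 M T^-3]
Right side: [L^-1 M T^-3]

The two sides have different dimensions, so the equation is NOT dimensionally consistent.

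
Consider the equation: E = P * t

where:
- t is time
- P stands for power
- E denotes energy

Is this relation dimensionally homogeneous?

Yes

t (time) has dimensions [T].
P (power) has dimensions [L^2 M T^-3].
E (energy) has dimensions [L^2 M T^-2].

Left side: [L^2 M T^-2]
Right side: [L^2 M T^-2]

Both sides have the same dimensions, so the equation is dimensionally consistent.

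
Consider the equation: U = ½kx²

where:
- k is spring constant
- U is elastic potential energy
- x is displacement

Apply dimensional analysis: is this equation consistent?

Yes

k (spring constant) has dimensions [M T^-2].
U (elastic potential energy) has dimensions [L^2 M T^-2].
x (displacement) has dimensions [L].

Left side: [L^2 M T^-2]
Right side: [L^2 M T^-2]

Both sides have the same dimensions, so the equation is dimensionally consistent.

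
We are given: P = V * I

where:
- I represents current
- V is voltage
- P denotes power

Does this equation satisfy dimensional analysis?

Yes

I (current) has dimensions [I].
V (voltage) has dimensions [I^-1 L^2 M T^-3].
P (power) has dimensions [L^2 M T^-3].

Left side: [L^2 M T^-3]
Right side: [L^2 M T^-3]

Both sides have the same dimensions, so the equation is dimensionally consistent.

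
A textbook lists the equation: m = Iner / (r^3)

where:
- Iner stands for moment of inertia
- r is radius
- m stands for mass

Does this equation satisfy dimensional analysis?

No

Iner (moment of inertia) has dimensions [L^2 M].
r (radius) has dimensions [L].
m (mass) has dimensions [M].

Left side: [M]
Right side: [L^-1 M]

The two sides have different dimensions, so the equation is NOT dimensionally consistent.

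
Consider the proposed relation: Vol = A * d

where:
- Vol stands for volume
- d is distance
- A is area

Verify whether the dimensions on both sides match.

Yes

Vol (volume) has dimensions [L^3].
d (distance) has dimensions [L].
A (area) has dimensions [L^2].

Left side: [L^3]
Right side: [L^3]

Both sides have the same dimensions, so the equation is dimensionally consistent.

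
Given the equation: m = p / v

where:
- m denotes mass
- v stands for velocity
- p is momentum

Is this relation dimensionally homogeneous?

Yes

m (mass) has dimensions [M].
v (velocity) has dimensions [L T^-1].
p (momentum) has dimensions [L M T^-1].

Left side: [M]
Right side: [M]

Both sides have the same dimensions, so the equation is dimensionally consistent.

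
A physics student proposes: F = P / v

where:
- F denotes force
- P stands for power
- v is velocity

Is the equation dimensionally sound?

Yes

F (force) has dimensions [L M T^-2].
P (power) has dimensions [L^2 M T^-3].
v (velocity) has dimensions [L T^-1].

Left side: [L M T^-2]
Right side: [L M T^-2]

Both sides have the same dimensions, so the equation is dimensionally consistent.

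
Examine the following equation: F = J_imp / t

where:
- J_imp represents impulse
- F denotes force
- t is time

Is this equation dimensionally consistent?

Yes

J_imp (impulse) has dimensions [L M T^-1].
F (force) has dimensions [L M T^-2].
t (time) has dimensions [T].

Left side: [L M T^-2]
Right side: [L M T^-2]

Both sides have the same dimensions, so the equation is dimensionally consistent.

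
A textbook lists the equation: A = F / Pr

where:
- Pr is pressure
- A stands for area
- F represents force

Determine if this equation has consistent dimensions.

Yes

Pr (pressure) has dimensions [L^-1 M T^-2].
A (area) has dimensions [L^2].
F (force) has dimensions [L M T^-2].

Left side: [L^2]
Right side: [L^2]

Both sides have the same dimensions, so the equation is dimensionally consistent.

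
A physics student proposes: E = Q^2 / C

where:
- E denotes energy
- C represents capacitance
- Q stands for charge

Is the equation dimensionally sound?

Yes

E (energy) has dimensions [L^2 M T^-2].
C (capacitance) has dimensions [I^2 L^-2 M^-1 T^4].
Q (charge) has dimensions [I T].

Left side: [L^2 M T^-2]
Right side: [L^2 M T^-2]

Both sides have the same dimensions, so the equation is dimensionally consistent.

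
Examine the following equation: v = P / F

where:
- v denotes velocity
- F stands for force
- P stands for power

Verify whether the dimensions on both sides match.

Yes

v (velocity) has dimensions [L T^-1].
F (force) has dimensions [L M T^-2].
P (power) has dimensions [L^2 M T^-3].

Left side: [L T^-1]
Right side: [L T^-1]

Both sides have the same dimensions, so the equation is dimensionally consistent.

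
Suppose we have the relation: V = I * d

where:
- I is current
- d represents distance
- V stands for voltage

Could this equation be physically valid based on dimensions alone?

No

I (current) has dimensions [I].
d (distance) has dimensions [L].
V (voltage) has dimensions [I^-1 L^2 M T^-3].

Left side: [I^-1 L^2 M T^-3]
Right side: [I L]

The two sides have different dimensions, so the equation is NOT dimensionally consistent.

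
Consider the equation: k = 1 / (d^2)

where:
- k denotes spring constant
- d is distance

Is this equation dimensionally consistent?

No

k (spring constant) has dimensions [M T^-2].
d (distance) has dimensions [L].

Left side: [M T^-2]
Right side: [L^-2]

The two sides have different dimensions, so the equation is NOT dimensionally consistent.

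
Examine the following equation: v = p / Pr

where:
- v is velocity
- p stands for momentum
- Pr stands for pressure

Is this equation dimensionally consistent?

No

v (velocity) has dimensions [L T^-1].
p (momentum) has dimensions [L M T^-1].
Pr (pressure) has dimensions [L^-1 M T^-2].

Left side: [L T^-1]
Right side: [L^2 T]

The two sides have different dimensions, so the equation is NOT dimensionally consistent.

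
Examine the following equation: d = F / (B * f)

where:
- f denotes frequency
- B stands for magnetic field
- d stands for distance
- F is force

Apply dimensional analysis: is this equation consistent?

No

f (frequency) has dimensions [T^-1].
B (magnetic field) has dimensions [I^-1 M T^-2].
d (distance) has dimensions [L].
F (force) has dimensions [L M T^-2].

Left side: [L]
Right side: [I L T]

The two sides have different dimensions, so the equation is NOT dimensionally consistent.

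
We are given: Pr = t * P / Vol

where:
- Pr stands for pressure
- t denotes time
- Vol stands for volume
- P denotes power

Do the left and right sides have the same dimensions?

Yes

Pr (pressure) has dimensions [L^-1 M T^-2].
t (time) has dimensions [T].
Vol (volume) has dimensions [L^3].
P (power) has dimensions [L^2 M T^-3].

Left side: [L^-1 M T^-2]
Right side: [L^-1 M T^-2]

Both sides have the same dimensions, so the equation is dimensionally consistent.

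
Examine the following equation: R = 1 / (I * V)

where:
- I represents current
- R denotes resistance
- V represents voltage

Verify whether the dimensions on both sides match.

No

I (current) has dimensions [I].
R (resistance) has dimensions [I^-2 L^2 M T^-3].
V (voltage) has dimensions [I^-1 L^2 M T^-3].

Left side: [I^-2 L^2 M T^-3]
Right side: [L^-2 M^-1 T^3]

The two sides have different dimensions, so the equation is NOT dimensionally consistent.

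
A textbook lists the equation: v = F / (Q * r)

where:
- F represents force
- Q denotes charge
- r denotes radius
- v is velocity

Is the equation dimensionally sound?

No

F (force) has dimensions [L M T^-2].
Q (charge) has dimensions [I T].
r (radius) has dimensions [L].
v (velocity) has dimensions [L T^-1].

Left side: [L T^-1]
Right side: [I^-1 M T^-3]

The two sides have different dimensions, so the equation is NOT dimensionally consistent.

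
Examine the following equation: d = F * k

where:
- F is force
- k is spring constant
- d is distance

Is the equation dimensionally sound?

No

F (force) has dimensions [L M T^-2].
k (spring constant) has dimensions [M T^-2].
d (distance) has dimensions [L].

Left side: [L]
Right side: [L M^2 T^-4]

The two sides have different dimensions, so the equation is NOT dimensionally consistent.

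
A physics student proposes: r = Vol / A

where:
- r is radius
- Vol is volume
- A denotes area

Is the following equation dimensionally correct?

Yes

r (radius) has dimensions [L].
Vol (volume) has dimensions [L^3].
A (area) has dimensions [L^2].

Left side: [L]
Right side: [L]

Both sides have the same dimensions, so the equation is dimensionally consistent.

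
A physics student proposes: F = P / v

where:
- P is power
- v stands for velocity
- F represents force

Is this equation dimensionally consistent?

Yes

P (power) has dimensions [L^2 M T^-3].
v (velocity) has dimensions [L T^-1].
F (force) has dimensions [L M T^-2].

Left side: [L M T^-2]
Right side: [L M T^-2]

Both sides have the same dimensions, so the equation is dimensionally consistent.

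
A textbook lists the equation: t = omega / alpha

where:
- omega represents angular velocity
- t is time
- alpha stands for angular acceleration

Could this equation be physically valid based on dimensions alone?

Yes

omega (angular velocity) has dimensions [T^-1].
t (time) has dimensions [T].
alpha (angular acceleration) has dimensions [T^-2].

Left side: [T]
Right side: [T]

Both sides have the same dimensions, so the equation is dimensionally consistent.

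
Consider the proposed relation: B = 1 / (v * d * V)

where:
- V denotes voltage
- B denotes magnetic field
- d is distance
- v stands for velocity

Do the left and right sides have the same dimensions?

No

V (voltage) has dimensions [I^-1 L^2 M T^-3].
B (magnetic field) has dimensions [I^-1 M T^-2].
d (distance) has dimensions [L].
v (velocity) has dimensions [L T^-1].

Left side: [I^-1 M T^-2]
Right side: [I L^-4 M^-1 T^4]

The two sides have different dimensions, so the equation is NOT dimensionally consistent.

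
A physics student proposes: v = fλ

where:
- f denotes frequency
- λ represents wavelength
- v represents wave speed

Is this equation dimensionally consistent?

Yes

f (frequency) has dimensions [T^-1].
λ (wavelength) has dimensions [L].
v (wave speed) has dimensions [L T^-1].

Left side: [L T^-1]
Right side: [L T^-1]

Both sides have the same dimensions, so the equation is dimensionally consistent.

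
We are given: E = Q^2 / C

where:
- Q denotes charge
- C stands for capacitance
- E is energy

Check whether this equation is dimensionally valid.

Yes

Q (charge) has dimensions [I T].
C (capacitance) has dimensions [I^2 L^-2 M^-1 T^4].
E (energy) has dimensions [L^2 M T^-2].

Left side: [L^2 M T^-2]
Right side: [L^2 M T^-2]

Both sides have the same dimensions, so the equation is dimensionally consistent.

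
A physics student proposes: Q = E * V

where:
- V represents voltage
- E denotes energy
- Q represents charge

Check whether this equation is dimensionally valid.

No

V (voltage) has dimensions [I^-1 L^2 M T^-3].
E (energy) has dimensions [L^2 M T^-2].
Q (charge) has dimensions [I T].

Left side: [I T]
Right side: [I^-1 L^4 M^2 T^-5]

The two sides have different dimensions, so the equation is NOT dimensionally consistent.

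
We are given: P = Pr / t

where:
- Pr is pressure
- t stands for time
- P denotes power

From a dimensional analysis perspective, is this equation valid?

No

Pr (pressure) has dimensions [L^-1 M T^-2].
t (time) has dimensions [T].
P (power) has dimensions [L^2 M T^-3].

Left side: [L^2 M T^-3]
Right side: [L^-1 M T^-3]

The two sides have different dimensions, so the equation is NOT dimensionally consistent.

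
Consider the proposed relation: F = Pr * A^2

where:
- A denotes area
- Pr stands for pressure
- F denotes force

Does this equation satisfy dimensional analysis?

No

A (area) has dimensions [L^2].
Pr (pressure) has dimensions [L^-1 M T^-2].
F (force) has dimensions [L M T^-2].

Left side: [L M T^-2]
Right side: [L^3 M T^-2]

The two sides have different dimensions, so the equation is NOT dimensionally consistent.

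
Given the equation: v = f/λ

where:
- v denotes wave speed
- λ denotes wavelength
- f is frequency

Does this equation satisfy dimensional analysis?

No

v (wave speed) has dimensions [L T^-1].
λ (wavelength) has dimensions [L].
f (frequency) has dimensions [T^-1].

Left side: [L T^-1]
Right side: [L^-1 T^-1]

The two sides have different dimensions, so the equation is NOT dimensionally consistent.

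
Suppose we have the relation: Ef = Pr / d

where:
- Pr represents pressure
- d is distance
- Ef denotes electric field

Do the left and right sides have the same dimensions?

No

Pr (pressure) has dimensions [L^-1 M T^-2].
d (distance) has dimensions [L].
Ef (electric field) has dimensions [I^-1 L M T^-3].

Left side: [I^-1 L M T^-3]
Right side: [L^-2 M T^-2]

The two sides have different dimensions, so the equation is NOT dimensionally consistent.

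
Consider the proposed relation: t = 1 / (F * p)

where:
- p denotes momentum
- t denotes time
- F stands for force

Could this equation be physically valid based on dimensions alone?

No

p (momentum) has dimensions [L M T^-1].
t (time) has dimensions [T].
F (force) has dimensions [L M T^-2].

Left side: [T]
Right side: [L^-2 M^-2 T^3]

The two sides have different dimensions, so the equation is NOT dimensionally consistent.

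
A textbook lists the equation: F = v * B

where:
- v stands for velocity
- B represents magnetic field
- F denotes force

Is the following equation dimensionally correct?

No

v (velocity) has dimensions [L T^-1].
B (magnetic field) has dimensions [I^-1 M T^-2].
F (force) has dimensions [L M T^-2].

Left side: [L M T^-2]
Right side: [I^-1 L M T^-3]

The two sides have different dimensions, so the equation is NOT dimensionally consistent.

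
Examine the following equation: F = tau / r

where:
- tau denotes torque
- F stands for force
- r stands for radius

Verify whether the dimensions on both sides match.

Yes

tau (torque) has dimensions [L^2 M T^-2].
F (force) has dimensions [L M T^-2].
r (radius) has dimensions [L].

Left side: [L M T^-2]
Right side: [L M T^-2]

Both sides have the same dimensions, so the equation is dimensionally consistent.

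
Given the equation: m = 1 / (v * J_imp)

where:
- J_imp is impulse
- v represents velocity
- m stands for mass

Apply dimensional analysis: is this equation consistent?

No

J_imp (impulse) has dimensions [L M T^-1].
v (velocity) has dimensions [L T^-1].
m (mass) has dimensions [M].

Left side: [M]
Right side: [L^-2 M^-1 T^2]

The two sides have different dimensions, so the equation is NOT dimensionally consistent.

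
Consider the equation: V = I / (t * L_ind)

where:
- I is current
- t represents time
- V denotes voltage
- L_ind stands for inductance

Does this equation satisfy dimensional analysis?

No

I (current) has dimensions [I].
t (time) has dimensions [T].
V (voltage) has dimensions [I^-1 L^2 M T^-3].
L_ind (inductance) has dimensions [I^-2 L^2 M T^-2].

Left side: [I^-1 L^2 M T^-3]
Right side: [I^3 L^-2 M^-1 T]

The two sides have different dimensions, so the equation is NOT dimensionally consistent.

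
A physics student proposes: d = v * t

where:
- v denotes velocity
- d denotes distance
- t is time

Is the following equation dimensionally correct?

Yes

v (velocity) has dimensions [L T^-1].
d (distance) has dimensions [L].
t (time) has dimensions [T].

Left side: [L]
Right side: [L]

Both sides have the same dimensions, so the equation is dimensionally consistent.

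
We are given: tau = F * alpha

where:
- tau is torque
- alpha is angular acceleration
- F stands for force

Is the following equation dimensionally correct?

No

tau (torque) has dimensions [L^2 M T^-2].
alpha (angular acceleration) has dimensions [T^-2].
F (force) has dimensions [L M T^-2].

Left side: [L^2 M T^-2]
Right side: [L M T^-4]

The two sides have different dimensions, so the equation is NOT dimensionally consistent.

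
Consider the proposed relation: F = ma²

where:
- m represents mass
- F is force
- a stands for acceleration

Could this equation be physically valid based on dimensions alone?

No

m (mass) has dimensions [M].
F (force) has dimensions [L M T^-2].
a (acceleration) has dimensions [L T^-2].

Left side: [L M T^-2]
Right side: [L^2 M T^-4]

The two sides have different dimensions, so the equation is NOT dimensionally consistent.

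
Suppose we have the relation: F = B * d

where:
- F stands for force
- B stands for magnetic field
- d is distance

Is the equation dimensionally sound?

No

F (force) has dimensions [L M T^-2].
B (magnetic field) has dimensions [I^-1 M T^-2].
d (distance) has dimensions [L].

Left side: [L M T^-2]
Right side: [I^-1 L M T^-2]

The two sides have different dimensions, so the equation is NOT dimensionally consistent.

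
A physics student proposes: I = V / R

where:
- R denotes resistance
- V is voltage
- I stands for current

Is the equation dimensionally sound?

Yes

R (resistance) has dimensions [I^-2 L^2 M T^-3].
V (voltage) has dimensions [I^-1 L^2 M T^-3].
I (current) has dimensions [I].

Left side: [I]
Right side: [I]

Both sides have the same dimensions, so the equation is dimensionally consistent.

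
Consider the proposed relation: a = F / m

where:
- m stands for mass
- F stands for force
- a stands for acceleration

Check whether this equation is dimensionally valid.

Yes

m (mass) has dimensions [M].
F (force) has dimensions [L M T^-2].
a (acceleration) has dimensions [L T^-2].

Left side: [L T^-2]
Right side: [L T^-2]

Both sides have the same dimensions, so the equation is dimensionally consistent.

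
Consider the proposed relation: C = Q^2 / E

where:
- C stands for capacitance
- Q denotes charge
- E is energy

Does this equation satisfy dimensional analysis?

Yes

C (capacitance) has dimensions [I^2 L^-2 M^-1 T^4].
Q (charge) has dimensions [I T].
E (energy) has dimensions [L^2 M T^-2].

Left side: [I^2 L^-2 M^-1 T^4]
Right side: [I^2 L^-2 M^-1 T^4]

Both sides have the same dimensions, so the equation is dimensionally consistent.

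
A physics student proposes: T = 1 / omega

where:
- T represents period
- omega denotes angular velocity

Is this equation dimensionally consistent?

Yes

T (period) has dimensions [T].
omega (angular velocity) has dimensions [T^-1].

Left side: [T]
Right side: [T]

Both sides have the same dimensions, so the equation is dimensionally consistent.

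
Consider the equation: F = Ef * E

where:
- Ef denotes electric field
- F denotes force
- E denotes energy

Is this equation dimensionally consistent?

No

Ef (electric field) has dimensions [I^-1 L M T^-3].
F (force) has dimensions [L M T^-2].
E (energy) has dimensions [L^2 M T^-2].

Left side: [L M T^-2]
Right side: [I^-1 L^3 M^2 T^-5]

The two sides have different dimensions, so the equation is NOT dimensionally consistent.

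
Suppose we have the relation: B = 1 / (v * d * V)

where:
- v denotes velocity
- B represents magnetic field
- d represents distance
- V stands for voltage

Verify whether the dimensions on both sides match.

No

v (velocity) has dimensions [L T^-1].
B (magnetic field) has dimensions [I^-1 M T^-2].
d (distance) has dimensions [L].
V (voltage) has dimensions [I^-1 L^2 M T^-3].

Left side: [I^-1 M T^-2]
Right side: [I L^-4 M^-1 T^4]

The two sides have different dimensions, so the equation is NOT dimensionally consistent.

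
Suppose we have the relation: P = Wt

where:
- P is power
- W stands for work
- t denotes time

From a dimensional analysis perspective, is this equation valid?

No

P (power) has dimensions [L^2 M T^-3].
W (work) has dimensions [L^2 M T^-2].
t (time) has dimensions [T].

Left side: [L^2 M T^-3]
Right side: [L^2 M T^-1]

The two sides have different dimensions, so the equation is NOT dimensionally consistent.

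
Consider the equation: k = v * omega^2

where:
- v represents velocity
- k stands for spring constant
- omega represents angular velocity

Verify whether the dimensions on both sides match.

No

v (velocity) has dimensions [L T^-1].
k (spring constant) has dimensions [M T^-2].
omega (angular velocity) has dimensions [T^-1].

Left side: [M T^-2]
Right side: [L T^-3]

The two sides have different dimensions, so the equation is NOT dimensionally consistent.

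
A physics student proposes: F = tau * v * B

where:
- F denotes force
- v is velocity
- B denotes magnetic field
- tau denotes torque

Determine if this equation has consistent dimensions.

No

F (force) has dimensions [L M T^-2].
v (velocity) has dimensions [L T^-1].
B (magnetic field) has dimensions [I^-1 M T^-2].
tau (torque) has dimensions [L^2 M T^-2].

Left side: [L M T^-2]
Right side: [I^-1 L^3 M^2 T^-5]

The two sides have different dimensions, so the equation is NOT dimensionally consistent.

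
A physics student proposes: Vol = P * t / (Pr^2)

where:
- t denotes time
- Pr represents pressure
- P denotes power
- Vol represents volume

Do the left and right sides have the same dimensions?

No

t (time) has dimensions [T].
Pr (pressure) has dimensions [L^-1 M T^-2].
P (power) has dimensions [L^2 M T^-3].
Vol (volume) has dimensions [L^3].

Left side: [L^3]
Right side: [L^4 M^-1 T^2]

The two sides have different dimensions, so the equation is NOT dimensionally consistent.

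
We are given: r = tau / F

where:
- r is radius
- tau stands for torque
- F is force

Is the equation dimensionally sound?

Yes

r (radius) has dimensions [L].
tau (torque) has dimensions [L^2 M T^-2].
F (force) has dimensions [L M T^-2].

Left side: [L]
Right side: [L]

Both sides have the same dimensions, so the equation is dimensionally consistent.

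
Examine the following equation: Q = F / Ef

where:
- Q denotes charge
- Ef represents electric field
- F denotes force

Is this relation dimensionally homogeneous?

Yes

Q (charge) has dimensions [I T].
Ef (electric field) has dimensions [I^-1 L M T^-3].
F (force) has dimensions [L M T^-2].

Left side: [I T]
Right side: [I T]

Both sides have the same dimensions, so the equation is dimensionally consistent.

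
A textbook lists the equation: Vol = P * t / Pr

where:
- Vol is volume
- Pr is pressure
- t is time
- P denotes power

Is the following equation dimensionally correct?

Yes

Vol (volume) has dimensions [L^3].
Pr (pressure) has dimensions [L^-1 M T^-2].
t (time) has dimensions [T].
P (power) has dimensions [L^2 M T^-3].

Left side: [L^3]
Right side: [L^3]

Both sides have the same dimensions, so the equation is dimensionally consistent.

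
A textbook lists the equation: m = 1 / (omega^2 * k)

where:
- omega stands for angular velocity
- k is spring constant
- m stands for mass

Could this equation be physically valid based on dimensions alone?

No

omega (angular velocity) has dimensions [T^-1].
k (spring constant) has dimensions [M T^-2].
m (mass) has dimensions [M].

Left side: [M]
Right side: [M^-1 T^4]

The two sides have different dimensions, so the equation is NOT dimensionally consistent.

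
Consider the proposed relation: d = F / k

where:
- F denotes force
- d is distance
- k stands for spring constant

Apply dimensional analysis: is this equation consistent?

Yes

F (force) has dimensions [L M T^-2].
d (distance) has dimensions [L].
k (spring constant) has dimensions [M T^-2].

Left side: [L]
Right side: [L]

Both sides have the same dimensions, so the equation is dimensionally consistent.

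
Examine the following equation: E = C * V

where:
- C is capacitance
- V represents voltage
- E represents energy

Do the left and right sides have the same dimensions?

No

C (capacitance) has dimensions [I^2 L^-2 M^-1 T^4].
V (voltage) has dimensions [I^-1 L^2 M T^-3].
E (energy) has dimensions [L^2 M T^-2].

Left side: [L^2 M T^-2]
Right side: [I T]

The two sides have different dimensions, so the equation is NOT dimensionally consistent.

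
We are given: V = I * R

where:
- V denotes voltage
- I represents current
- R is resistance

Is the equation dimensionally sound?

Yes

V (voltage) has dimensions [I^-1 L^2 M T^-3].
I (current) has dimensions [I].
R (resistance) has dimensions [I^-2 L^2 M T^-3].

Left side: [I^-1 L^2 M T^-3]
Right side: [I^-1 L^2 M T^-3]

Both sides have the same dimensions, so the equation is dimensionally consistent.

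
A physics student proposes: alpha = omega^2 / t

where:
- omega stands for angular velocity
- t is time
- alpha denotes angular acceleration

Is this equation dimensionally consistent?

No

omega (angular velocity) has dimensions [T^-1].
t (time) has dimensions [T].
alpha (angular acceleration) has dimensions [T^-2].

Left side: [T^-2]
Right side: [T^-3]

The two sides have different dimensions, so the equation is NOT dimensionally consistent.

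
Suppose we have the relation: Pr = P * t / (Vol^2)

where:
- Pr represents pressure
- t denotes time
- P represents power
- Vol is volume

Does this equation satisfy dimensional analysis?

No

Pr (pressure) has dimensions [L^-1 M T^-2].
t (time) has dimensions [T].
P (power) has dimensions [L^2 M T^-3].
Vol (volume) has dimensions [L^3].

Left side: [L^-1 M T^-2]
Right side: [L^-4 M T^-2]

The two sides have different dimensions, so the equation is NOT dimensionally consistent.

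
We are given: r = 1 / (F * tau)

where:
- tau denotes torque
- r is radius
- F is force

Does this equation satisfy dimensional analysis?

No

tau (torque) has dimensions [L^2 M T^-2].
r (radius) has dimensions [L].
F (force) has dimensions [L M T^-2].

Left side: [L]
Right side: [L^-3 M^-2 T^4]

The two sides have different dimensions, so the equation is NOT dimensionally consistent.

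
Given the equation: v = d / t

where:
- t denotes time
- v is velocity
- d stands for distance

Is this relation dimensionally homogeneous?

Yes

t (time) has dimensions [T].
v (velocity) has dimensions [L T^-1].
d (distance) has dimensions [L].

Left side: [L T^-1]
Right side: [L T^-1]

Both sides have the same dimensions, so the equation is dimensionally consistent.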